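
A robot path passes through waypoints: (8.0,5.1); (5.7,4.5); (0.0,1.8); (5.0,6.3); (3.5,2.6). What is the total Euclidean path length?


Segment lengths:
  seg1 = sqrt((-2.3)^2 + (-0.6)^2) = 2.377
  seg2 = sqrt((-5.7)^2 + (-2.7)^2) = 6.3071
  seg3 = sqrt((5.0)^2 + (4.5)^2) = 6.7268
  seg4 = sqrt((-1.5)^2 + (-3.7)^2) = 3.9925
Total = 19.4034


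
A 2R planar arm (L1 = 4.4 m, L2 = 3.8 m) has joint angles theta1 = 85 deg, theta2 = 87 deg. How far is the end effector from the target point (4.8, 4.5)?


End effector via forward kinematics:
x = L1*cos(t1) + L2*cos(t1+t2) = -3.3795
y = L1*sin(t1) + L2*sin(t1+t2) = 4.9121
Distance to target:
d = sqrt((4.8 - -3.3795)^2 + (4.5 - 4.9121)^2)
= sqrt(66.9048 + 0.1698)
= 8.1899 m


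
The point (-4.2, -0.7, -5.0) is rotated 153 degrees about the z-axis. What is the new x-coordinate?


Rotation about z-axis: x' = x*cos(theta) - y*sin(theta)
= -4.2 * -0.891 - -0.7 * 0.454
= 4.06


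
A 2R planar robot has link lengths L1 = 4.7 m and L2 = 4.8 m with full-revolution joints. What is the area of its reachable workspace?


r_max = L1 + L2 = 9.5 m
r_min = |L1 - L2| = 0.1 m
Area = pi*(r_max^2 - r_min^2)
= pi*(90.25 - 0.01)
= pi * 90.24
= 283.4973 m^2


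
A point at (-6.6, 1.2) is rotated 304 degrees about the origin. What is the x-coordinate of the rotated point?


x' = x*cos(theta) - y*sin(theta)
cos(304 deg) = 0.5592, sin(304 deg) = -0.829
x' = -6.6 * 0.5592 - 1.2 * -0.829
= -3.6907 - -0.9948
= -2.6958


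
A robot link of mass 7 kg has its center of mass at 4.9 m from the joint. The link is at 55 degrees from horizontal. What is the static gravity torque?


tau = m*g*L*cos(angle)
= 7 * 9.81 * 4.9 * cos(55 deg)
= 7 * 9.81 * 4.9 * 0.5736
= 192.9987 Nm


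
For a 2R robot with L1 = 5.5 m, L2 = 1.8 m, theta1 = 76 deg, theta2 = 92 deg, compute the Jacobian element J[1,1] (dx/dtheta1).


J[1,1] = -L1*sin(t1) - L2*sin(t1+t2)
= -5.5*sin(76) - 1.8*sin(168)
= -5.7109


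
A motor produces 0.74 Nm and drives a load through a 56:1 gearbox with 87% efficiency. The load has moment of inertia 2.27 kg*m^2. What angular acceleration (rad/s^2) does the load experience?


tau_out = tau_motor * N * eta
= 0.74 * 56 * 0.87 = 36.0528 Nm
alpha = tau_out / I = 36.0528 / 2.27
= 15.8823 rad/s^2


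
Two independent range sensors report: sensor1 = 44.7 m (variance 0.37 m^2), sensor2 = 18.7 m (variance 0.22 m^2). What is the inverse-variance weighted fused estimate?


w1 = (1/var1) / (1/var1 + 1/var2)
   = 2.7027 / (2.7027 + 4.5455) = 0.3729
w2 = 1 - w1 = 0.6271
fused = w1*s1 + w2*s2 = 16.6678 + 11.7271
= 28.3949 m


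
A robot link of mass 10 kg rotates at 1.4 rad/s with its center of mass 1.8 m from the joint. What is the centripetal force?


F = m * omega^2 * r
= 10 * 1.4^2 * 1.8
= 10 * 1.96 * 1.8
= 35.28 N


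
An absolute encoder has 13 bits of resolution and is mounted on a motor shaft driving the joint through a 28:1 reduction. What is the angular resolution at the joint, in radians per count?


counts = 2^13 = 8192
effective counts at joint = 8192 * 28 = 229376
resolution = 2*pi / 229376
= 2.7393e-05 rad/count


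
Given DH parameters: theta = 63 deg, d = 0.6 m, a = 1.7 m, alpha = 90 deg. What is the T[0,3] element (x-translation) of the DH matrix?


T[0,3] = a * cos(theta)
= 1.7 * cos(63 deg)
= 1.7 * 0.454
= 0.7718


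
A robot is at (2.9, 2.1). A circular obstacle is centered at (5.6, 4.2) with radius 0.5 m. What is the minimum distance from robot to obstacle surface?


center_dist = sqrt((2.9-5.6)^2 + (2.1-4.2)^2)
= sqrt(7.29 + 4.41)
= 3.4205
min_dist = center_dist - radius = 3.4205 - 0.5 = 2.9205 m


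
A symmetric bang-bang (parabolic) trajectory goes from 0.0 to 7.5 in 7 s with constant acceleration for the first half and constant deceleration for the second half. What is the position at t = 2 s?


Symmetric rest-to-rest: each phase covers (pf-p0)/2 in time T/2. 0.5*a*(T/2)^2 = (pf-p0)/2 => a = 4*(pf-p0)/T^2
a = 4*(7.5-0.0)/7^2 = 0.6122
t = 2 is in the acceleration phase (t <= T/2).
p = p0 + 0.5*a*t^2 = 0.0 + 0.5*0.6122*2^2
= 1.2245


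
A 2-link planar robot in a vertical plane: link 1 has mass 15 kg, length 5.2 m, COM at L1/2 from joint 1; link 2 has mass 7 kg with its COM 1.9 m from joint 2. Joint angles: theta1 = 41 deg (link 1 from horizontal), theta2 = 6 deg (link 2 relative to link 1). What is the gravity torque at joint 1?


Horizontal distance from joint 1 to link-1 COM:
  x_c1 = (L1/2)*cos(t1) = 2.6 * 0.7547 = 1.9622 m
Horizontal distance from joint 1 to link-2 COM:
  x_c2 = L1*cos(t1) + Lc2*cos(t1+t2)
       = 5.2*0.7547 + 1.9*0.682 = 5.2203 m
tau1 = m1*g*x_c1 + m2*g*x_c2
     = 15*9.81*1.9622 + 7*9.81*5.2203
     = 288.7443 + 358.4771
     = 647.2214 Nm


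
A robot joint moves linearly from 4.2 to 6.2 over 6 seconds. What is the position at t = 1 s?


s = t/T = 1/6 = 0.1667
p(t) = p0 + (pf-p0)*s
= 4.2 + (6.2 - 4.2) * 0.1667
= 4.5333


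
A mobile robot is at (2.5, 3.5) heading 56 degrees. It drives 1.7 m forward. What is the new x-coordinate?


x_new = x0 + d*cos(theta)
= 2.5 + 1.7*cos(56)
= 2.5 + 0.9506
= 3.4506


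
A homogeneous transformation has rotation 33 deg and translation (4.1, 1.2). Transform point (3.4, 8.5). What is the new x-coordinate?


x' = cos(theta)*px - sin(theta)*py + tx
= 0.8387*3.4 - 0.5446*8.5 + 4.1
= 2.322


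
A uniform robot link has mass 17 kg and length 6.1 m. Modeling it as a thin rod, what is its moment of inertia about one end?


I = (1/3) * m * L^2
= (1/3) * 17 * 6.1^2
= 0.333333 * 17 * 37.21
= 210.8567 kg*m^2


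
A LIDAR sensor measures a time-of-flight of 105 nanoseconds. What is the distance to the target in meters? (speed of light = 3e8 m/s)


tof = 105 ns = 1.05e-07 s
dist = c * tof / 2
= 3e8 * 1.05e-07 / 2
= 15.75 m


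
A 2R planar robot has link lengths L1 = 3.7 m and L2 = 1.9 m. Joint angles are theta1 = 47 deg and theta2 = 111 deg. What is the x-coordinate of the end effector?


Convert angles to radians: theta1 = 0.8203, theta2 = 1.9373
x = L1*cos(theta1) + L2*cos(theta1+theta2)
x = 2.5234 + -1.7616
x = 0.7617


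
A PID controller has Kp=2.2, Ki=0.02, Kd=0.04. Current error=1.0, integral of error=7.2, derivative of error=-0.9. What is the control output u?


u = Kp*e + Ki*int(e) + Kd*de/dt
= 2.2*1.0 + 0.02*7.2 + 0.04*(-0.9)
= 2.2 + 0.144 + -0.036
= 2.308


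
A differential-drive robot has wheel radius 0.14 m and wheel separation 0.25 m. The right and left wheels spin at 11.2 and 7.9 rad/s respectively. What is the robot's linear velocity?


vR = r*wR = 0.14*11.2 = 1.568 m/s
vL = r*wL = 0.14*7.9 = 1.106 m/s
v = (vR+vL)/2 = 1.337 m/s
omega = (vR-vL)/L = 1.848 rad/s
linear velocity = 1.337 m/s


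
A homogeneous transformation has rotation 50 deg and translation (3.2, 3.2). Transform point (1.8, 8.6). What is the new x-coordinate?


x' = cos(theta)*px - sin(theta)*py + tx
= 0.6428*1.8 - 0.766*8.6 + 3.2
= -2.231


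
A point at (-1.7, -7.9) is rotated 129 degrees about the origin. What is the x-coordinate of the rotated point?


x' = x*cos(theta) - y*sin(theta)
cos(129 deg) = -0.6293, sin(129 deg) = 0.7771
x' = -1.7 * -0.6293 - -7.9 * 0.7771
= 1.0698 - -6.1395
= 7.2093


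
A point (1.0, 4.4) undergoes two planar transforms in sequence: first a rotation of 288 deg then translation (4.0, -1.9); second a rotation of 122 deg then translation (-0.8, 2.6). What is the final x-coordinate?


After transform 1:
x1 = cos(288)*1.0 - sin(288)*4.4 + 4.0 = 8.4937
y1 = sin(288)*1.0 + cos(288)*4.4 + -1.9 = -1.4914
After transform 2:
x2 = cos(122)*8.4937 - sin(122)*-1.4914 + -0.8
= -4.0362


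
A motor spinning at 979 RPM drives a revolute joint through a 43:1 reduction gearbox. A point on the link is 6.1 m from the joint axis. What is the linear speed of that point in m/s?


omega_motor = 979 * 2*pi/60 = 102.5206 rad/s
omega_joint = omega_motor / 43 = 2.3842 rad/s
v = omega_joint * r = 2.3842 * 6.1
= 14.5436 m/s


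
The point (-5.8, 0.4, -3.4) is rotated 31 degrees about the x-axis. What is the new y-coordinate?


Rotation about x-axis: y' = y*cos(theta) - z*sin(theta)
= 0.4 * 0.8572 - -3.4 * 0.515
= 2.094


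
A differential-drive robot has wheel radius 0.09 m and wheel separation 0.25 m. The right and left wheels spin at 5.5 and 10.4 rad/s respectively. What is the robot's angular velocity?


vR = r*wR = 0.09*5.5 = 0.495 m/s
vL = r*wL = 0.09*10.4 = 0.936 m/s
v = (vR+vL)/2 = 0.7155 m/s
omega = (vR-vL)/L = -1.764 rad/s
angular velocity = -1.764 rad/s


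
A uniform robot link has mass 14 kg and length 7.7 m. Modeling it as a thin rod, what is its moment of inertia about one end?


I = (1/3) * m * L^2
= (1/3) * 14 * 7.7^2
= 0.333333 * 14 * 59.29
= 276.6867 kg*m^2


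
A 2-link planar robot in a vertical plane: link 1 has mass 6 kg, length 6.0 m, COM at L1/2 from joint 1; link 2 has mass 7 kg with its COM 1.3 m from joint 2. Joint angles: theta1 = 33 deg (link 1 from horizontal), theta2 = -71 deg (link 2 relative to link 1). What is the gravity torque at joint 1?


Horizontal distance from joint 1 to link-1 COM:
  x_c1 = (L1/2)*cos(t1) = 3.0 * 0.8387 = 2.516 m
Horizontal distance from joint 1 to link-2 COM:
  x_c2 = L1*cos(t1) + Lc2*cos(t1+t2)
       = 6.0*0.8387 + 1.3*0.788 = 6.0564 m
tau1 = m1*g*x_c1 + m2*g*x_c2
     = 6*9.81*2.516 + 7*9.81*6.0564
     = 148.0924 + 415.8956
     = 563.988 Nm


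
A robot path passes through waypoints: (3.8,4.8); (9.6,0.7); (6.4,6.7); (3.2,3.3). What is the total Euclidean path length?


Segment lengths:
  seg1 = sqrt((5.8)^2 + (-4.1)^2) = 7.1028
  seg2 = sqrt((-3.2)^2 + (6.0)^2) = 6.8
  seg3 = sqrt((-3.2)^2 + (-3.4)^2) = 4.669
Total = 18.5719


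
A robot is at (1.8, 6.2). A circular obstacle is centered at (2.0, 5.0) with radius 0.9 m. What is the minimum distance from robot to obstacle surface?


center_dist = sqrt((1.8-2.0)^2 + (6.2-5.0)^2)
= sqrt(0.04 + 1.44)
= 1.2166
min_dist = center_dist - radius = 1.2166 - 0.9 = 0.3166 m


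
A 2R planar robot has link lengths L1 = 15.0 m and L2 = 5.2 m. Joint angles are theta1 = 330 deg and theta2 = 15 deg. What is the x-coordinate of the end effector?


Convert angles to radians: theta1 = 5.7596, theta2 = 0.2618
x = L1*cos(theta1) + L2*cos(theta1+theta2)
x = 12.9904 + 5.0228
x = 18.0132


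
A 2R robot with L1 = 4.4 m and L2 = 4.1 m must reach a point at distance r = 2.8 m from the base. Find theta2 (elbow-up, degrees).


cos(theta2) = (r^2 - L1^2 - L2^2) / (2*L1*L2)
cos(theta2) = (7.84 - 19.36 - 16.81) / 36.08
cos(theta2) = -0.7852
theta2 = 141.7391 degrees


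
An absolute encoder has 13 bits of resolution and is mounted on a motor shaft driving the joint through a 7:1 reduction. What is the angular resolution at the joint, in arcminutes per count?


counts = 2^13 = 8192
effective counts at joint = 8192 * 7 = 57344
resolution = 360*60 / 57344
= 0.3767 arcmin/count


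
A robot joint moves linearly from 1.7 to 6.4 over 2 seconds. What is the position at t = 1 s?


s = t/T = 1/2 = 0.5
p(t) = p0 + (pf-p0)*s
= 1.7 + (6.4 - 1.7) * 0.5
= 4.05


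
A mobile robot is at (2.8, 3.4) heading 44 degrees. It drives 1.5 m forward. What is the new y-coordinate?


y_new = y0 + d*sin(theta)
= 3.4 + 1.5*sin(44)
= 3.4 + 1.042
= 4.442


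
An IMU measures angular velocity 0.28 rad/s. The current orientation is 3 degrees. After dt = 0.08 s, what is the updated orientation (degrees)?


delta_theta = w * dt = 0.28 * 0.08 = 0.0224 rad
= 1.2834 deg
theta_new = 3 + 1.2834 = 4.2834 deg


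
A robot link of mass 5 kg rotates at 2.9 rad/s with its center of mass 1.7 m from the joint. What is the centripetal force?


F = m * omega^2 * r
= 5 * 2.9^2 * 1.7
= 5 * 8.41 * 1.7
= 71.485 N


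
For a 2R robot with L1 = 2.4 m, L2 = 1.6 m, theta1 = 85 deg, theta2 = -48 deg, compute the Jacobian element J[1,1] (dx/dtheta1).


J[1,1] = -L1*sin(t1) - L2*sin(t1+t2)
= -2.4*sin(85) - 1.6*sin(37)
= -3.3538


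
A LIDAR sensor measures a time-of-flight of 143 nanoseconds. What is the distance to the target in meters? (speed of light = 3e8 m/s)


tof = 143 ns = 1.43e-07 s
dist = c * tof / 2
= 3e8 * 1.43e-07 / 2
= 21.45 m


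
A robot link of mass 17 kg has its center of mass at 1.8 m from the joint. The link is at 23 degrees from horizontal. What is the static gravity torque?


tau = m*g*L*cos(angle)
= 17 * 9.81 * 1.8 * cos(23 deg)
= 17 * 9.81 * 1.8 * 0.9205
= 276.3227 Nm


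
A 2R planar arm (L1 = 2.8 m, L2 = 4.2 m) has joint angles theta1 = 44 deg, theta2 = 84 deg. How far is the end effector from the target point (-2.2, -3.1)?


End effector via forward kinematics:
x = L1*cos(t1) + L2*cos(t1+t2) = -0.5716
y = L1*sin(t1) + L2*sin(t1+t2) = 5.2547
Distance to target:
d = sqrt((-2.2 - -0.5716)^2 + (-3.1 - 5.2547)^2)
= sqrt(2.6516 + 69.8008)
= 8.5119 m


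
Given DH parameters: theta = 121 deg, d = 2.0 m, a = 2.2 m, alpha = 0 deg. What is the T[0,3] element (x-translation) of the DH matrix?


T[0,3] = a * cos(theta)
= 2.2 * cos(121 deg)
= 2.2 * -0.515
= -1.1331


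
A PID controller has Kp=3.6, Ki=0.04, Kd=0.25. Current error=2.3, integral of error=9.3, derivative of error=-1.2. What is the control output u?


u = Kp*e + Ki*int(e) + Kd*de/dt
= 3.6*2.3 + 0.04*9.3 + 0.25*(-1.2)
= 8.28 + 0.372 + -0.3
= 8.352


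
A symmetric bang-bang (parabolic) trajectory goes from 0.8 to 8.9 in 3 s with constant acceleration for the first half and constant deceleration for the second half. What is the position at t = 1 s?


Symmetric rest-to-rest: each phase covers (pf-p0)/2 in time T/2. 0.5*a*(T/2)^2 = (pf-p0)/2 => a = 4*(pf-p0)/T^2
a = 4*(8.9-0.8)/3^2 = 3.6
t = 1 is in the acceleration phase (t <= T/2).
p = p0 + 0.5*a*t^2 = 0.8 + 0.5*3.6*1^2
= 2.6


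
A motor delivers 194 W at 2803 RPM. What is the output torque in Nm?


omega = 2803 * 2*pi/60 = 293.5295 rad/s
tau = P / omega = 194 / 293.5295
= 0.6609 Nm


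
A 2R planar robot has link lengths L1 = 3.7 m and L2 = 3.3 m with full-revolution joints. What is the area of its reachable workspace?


r_max = L1 + L2 = 7.0 m
r_min = |L1 - L2| = 0.4 m
Area = pi*(r_max^2 - r_min^2)
= pi*(49.0 - 0.16)
= pi * 48.84
= 153.4354 m^2


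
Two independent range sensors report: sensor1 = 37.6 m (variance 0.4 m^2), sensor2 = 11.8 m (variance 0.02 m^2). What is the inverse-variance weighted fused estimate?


w1 = (1/var1) / (1/var1 + 1/var2)
   = 2.5 / (2.5 + 50.0) = 0.0476
w2 = 1 - w1 = 0.9524
fused = w1*s1 + w2*s2 = 1.7905 + 11.2381
= 13.0286 m


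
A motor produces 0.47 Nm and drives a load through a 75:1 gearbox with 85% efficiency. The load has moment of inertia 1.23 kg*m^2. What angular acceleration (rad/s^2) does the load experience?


tau_out = tau_motor * N * eta
= 0.47 * 75 * 0.85 = 29.9625 Nm
alpha = tau_out / I = 29.9625 / 1.23
= 24.3598 rad/s^2


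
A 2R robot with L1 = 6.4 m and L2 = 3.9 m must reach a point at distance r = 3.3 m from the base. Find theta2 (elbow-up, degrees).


cos(theta2) = (r^2 - L1^2 - L2^2) / (2*L1*L2)
cos(theta2) = (10.89 - 40.96 - 15.21) / 49.92
cos(theta2) = -0.907051
theta2 = 155.101 degrees


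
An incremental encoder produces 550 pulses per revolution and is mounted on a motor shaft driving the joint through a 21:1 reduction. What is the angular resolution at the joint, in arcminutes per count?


counts per rev = 550
effective counts at joint = 550 * 21 = 11550
resolution = 360*60 / 11550
= 1.8701 arcmin/count


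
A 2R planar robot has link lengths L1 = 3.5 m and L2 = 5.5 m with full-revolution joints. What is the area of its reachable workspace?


r_max = L1 + L2 = 9.0 m
r_min = |L1 - L2| = 2.0 m
Area = pi*(r_max^2 - r_min^2)
= pi*(81.0 - 4.0)
= pi * 77.0
= 241.9026 m^2


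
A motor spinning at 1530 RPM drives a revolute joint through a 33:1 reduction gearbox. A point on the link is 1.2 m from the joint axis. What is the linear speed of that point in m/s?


omega_motor = 1530 * 2*pi/60 = 160.2212 rad/s
omega_joint = omega_motor / 33 = 4.8552 rad/s
v = omega_joint * r = 4.8552 * 1.2
= 5.8262 m/s


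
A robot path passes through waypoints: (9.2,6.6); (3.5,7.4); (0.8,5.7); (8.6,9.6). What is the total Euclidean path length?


Segment lengths:
  seg1 = sqrt((-5.7)^2 + (0.8)^2) = 5.7559
  seg2 = sqrt((-2.7)^2 + (-1.7)^2) = 3.1906
  seg3 = sqrt((7.8)^2 + (3.9)^2) = 8.7207
Total = 17.6671


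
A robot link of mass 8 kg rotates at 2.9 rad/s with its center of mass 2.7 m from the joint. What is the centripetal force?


F = m * omega^2 * r
= 8 * 2.9^2 * 2.7
= 8 * 8.41 * 2.7
= 181.656 N


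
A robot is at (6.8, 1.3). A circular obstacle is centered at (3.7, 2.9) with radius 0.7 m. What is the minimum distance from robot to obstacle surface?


center_dist = sqrt((6.8-3.7)^2 + (1.3-2.9)^2)
= sqrt(9.61 + 2.56)
= 3.4886
min_dist = center_dist - radius = 3.4886 - 0.7 = 2.7886 m


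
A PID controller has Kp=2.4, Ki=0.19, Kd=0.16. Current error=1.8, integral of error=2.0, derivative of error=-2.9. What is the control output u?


u = Kp*e + Ki*int(e) + Kd*de/dt
= 2.4*1.8 + 0.19*2.0 + 0.16*(-2.9)
= 4.32 + 0.38 + -0.464
= 4.236


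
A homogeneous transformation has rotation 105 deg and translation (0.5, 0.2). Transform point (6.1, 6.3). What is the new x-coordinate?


x' = cos(theta)*px - sin(theta)*py + tx
= -0.2588*6.1 - 0.9659*6.3 + 0.5
= -7.1641


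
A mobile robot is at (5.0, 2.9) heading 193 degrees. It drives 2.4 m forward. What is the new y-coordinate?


y_new = y0 + d*sin(theta)
= 2.9 + 2.4*sin(193)
= 2.9 + -0.5399
= 2.3601


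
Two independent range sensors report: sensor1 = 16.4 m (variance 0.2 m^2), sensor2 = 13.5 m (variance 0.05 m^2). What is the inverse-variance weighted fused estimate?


w1 = (1/var1) / (1/var1 + 1/var2)
   = 5.0 / (5.0 + 20.0) = 0.2
w2 = 1 - w1 = 0.8
fused = w1*s1 + w2*s2 = 3.28 + 10.8
= 14.08 m


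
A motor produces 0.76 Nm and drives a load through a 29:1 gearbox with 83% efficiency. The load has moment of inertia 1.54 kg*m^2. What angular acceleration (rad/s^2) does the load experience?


tau_out = tau_motor * N * eta
= 0.76 * 29 * 0.83 = 18.2932 Nm
alpha = tau_out / I = 18.2932 / 1.54
= 11.8787 rad/s^2


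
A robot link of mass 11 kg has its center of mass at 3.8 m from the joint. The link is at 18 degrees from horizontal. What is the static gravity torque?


tau = m*g*L*cos(angle)
= 11 * 9.81 * 3.8 * cos(18 deg)
= 11 * 9.81 * 3.8 * 0.9511
= 389.9883 Nm


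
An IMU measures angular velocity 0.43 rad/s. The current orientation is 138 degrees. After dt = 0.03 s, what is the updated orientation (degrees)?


delta_theta = w * dt = 0.43 * 0.03 = 0.0129 rad
= 0.7391 deg
theta_new = 138 + 0.7391 = 138.7391 deg


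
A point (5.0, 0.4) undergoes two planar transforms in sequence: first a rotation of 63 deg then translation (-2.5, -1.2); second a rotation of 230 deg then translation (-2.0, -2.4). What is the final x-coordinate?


After transform 1:
x1 = cos(63)*5.0 - sin(63)*0.4 + -2.5 = -0.5865
y1 = sin(63)*5.0 + cos(63)*0.4 + -1.2 = 3.4366
After transform 2:
x2 = cos(230)*-0.5865 - sin(230)*3.4366 + -2.0
= 1.0096


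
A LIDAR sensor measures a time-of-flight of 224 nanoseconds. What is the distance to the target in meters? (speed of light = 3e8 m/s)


tof = 224 ns = 2.24e-07 s
dist = c * tof / 2
= 3e8 * 2.24e-07 / 2
= 33.6 m


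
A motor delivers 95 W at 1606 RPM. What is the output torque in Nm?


omega = 1606 * 2*pi/60 = 168.1799 rad/s
tau = P / omega = 95 / 168.1799
= 0.5649 Nm


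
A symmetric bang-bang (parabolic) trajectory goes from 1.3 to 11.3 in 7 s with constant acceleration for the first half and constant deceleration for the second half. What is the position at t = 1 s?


Symmetric rest-to-rest: each phase covers (pf-p0)/2 in time T/2. 0.5*a*(T/2)^2 = (pf-p0)/2 => a = 4*(pf-p0)/T^2
a = 4*(11.3-1.3)/7^2 = 0.8163
t = 1 is in the acceleration phase (t <= T/2).
p = p0 + 0.5*a*t^2 = 1.3 + 0.5*0.8163*1^2
= 1.7082


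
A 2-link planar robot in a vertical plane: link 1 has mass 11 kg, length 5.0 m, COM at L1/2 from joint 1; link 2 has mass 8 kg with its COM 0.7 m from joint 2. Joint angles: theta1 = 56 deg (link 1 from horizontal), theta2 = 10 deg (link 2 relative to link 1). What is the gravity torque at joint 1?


Horizontal distance from joint 1 to link-1 COM:
  x_c1 = (L1/2)*cos(t1) = 2.5 * 0.5592 = 1.398 m
Horizontal distance from joint 1 to link-2 COM:
  x_c2 = L1*cos(t1) + Lc2*cos(t1+t2)
       = 5.0*0.5592 + 0.7*0.4067 = 3.0807 m
tau1 = m1*g*x_c1 + m2*g*x_c2
     = 11*9.81*1.398 + 8*9.81*3.0807
     = 150.8563 + 241.7718
     = 392.628 Nm


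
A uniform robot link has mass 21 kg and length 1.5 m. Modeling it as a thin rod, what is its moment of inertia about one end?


I = (1/3) * m * L^2
= (1/3) * 21 * 1.5^2
= 0.333333 * 21 * 2.25
= 15.75 kg*m^2


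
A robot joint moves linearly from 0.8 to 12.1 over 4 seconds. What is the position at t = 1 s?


s = t/T = 1/4 = 0.25
p(t) = p0 + (pf-p0)*s
= 0.8 + (12.1 - 0.8) * 0.25
= 3.625


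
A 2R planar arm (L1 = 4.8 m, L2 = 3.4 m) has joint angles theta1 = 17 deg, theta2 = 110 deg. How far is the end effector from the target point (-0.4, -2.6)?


End effector via forward kinematics:
x = L1*cos(t1) + L2*cos(t1+t2) = 2.5441
y = L1*sin(t1) + L2*sin(t1+t2) = 4.1187
Distance to target:
d = sqrt((-0.4 - 2.5441)^2 + (-2.6 - 4.1187)^2)
= sqrt(8.6677 + 45.1415)
= 7.3355 m


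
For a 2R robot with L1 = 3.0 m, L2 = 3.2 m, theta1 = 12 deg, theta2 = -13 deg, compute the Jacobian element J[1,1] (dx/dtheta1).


J[1,1] = -L1*sin(t1) - L2*sin(t1+t2)
= -3.0*sin(12) - 3.2*sin(-1)
= -0.5679


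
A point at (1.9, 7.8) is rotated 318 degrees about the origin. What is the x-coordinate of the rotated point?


x' = x*cos(theta) - y*sin(theta)
cos(318 deg) = 0.7431, sin(318 deg) = -0.6691
x' = 1.9 * 0.7431 - 7.8 * -0.6691
= 1.412 - -5.2192
= 6.6312


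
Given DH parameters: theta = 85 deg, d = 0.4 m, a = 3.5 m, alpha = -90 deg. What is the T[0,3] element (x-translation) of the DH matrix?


T[0,3] = a * cos(theta)
= 3.5 * cos(85 deg)
= 3.5 * 0.0872
= 0.305


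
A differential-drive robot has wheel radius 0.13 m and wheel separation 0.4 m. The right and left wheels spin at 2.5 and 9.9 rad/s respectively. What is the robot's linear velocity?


vR = r*wR = 0.13*2.5 = 0.325 m/s
vL = r*wL = 0.13*9.9 = 1.287 m/s
v = (vR+vL)/2 = 0.806 m/s
omega = (vR-vL)/L = -2.405 rad/s
linear velocity = 0.806 m/s


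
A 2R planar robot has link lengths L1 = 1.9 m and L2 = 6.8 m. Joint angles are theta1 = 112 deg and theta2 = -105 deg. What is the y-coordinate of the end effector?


Convert angles to radians: theta1 = 1.9548, theta2 = -1.8326
y = L1*sin(theta1) + L2*sin(theta1+theta2)
y = 1.7616 + 0.8287
y = 2.5904


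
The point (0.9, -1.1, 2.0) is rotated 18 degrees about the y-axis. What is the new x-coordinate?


Rotation about y-axis: x' = x*cos(theta) + z*sin(theta)
= 0.9 * 0.9511 + 2.0 * 0.309
= 1.474


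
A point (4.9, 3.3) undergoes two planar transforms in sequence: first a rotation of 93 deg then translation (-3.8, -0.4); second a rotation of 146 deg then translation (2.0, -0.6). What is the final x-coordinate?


After transform 1:
x1 = cos(93)*4.9 - sin(93)*3.3 + -3.8 = -7.3519
y1 = sin(93)*4.9 + cos(93)*3.3 + -0.4 = 4.3206
After transform 2:
x2 = cos(146)*-7.3519 - sin(146)*4.3206 + 2.0
= 5.679


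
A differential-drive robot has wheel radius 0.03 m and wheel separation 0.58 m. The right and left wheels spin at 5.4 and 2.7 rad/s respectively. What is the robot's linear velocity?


vR = r*wR = 0.03*5.4 = 0.162 m/s
vL = r*wL = 0.03*2.7 = 0.081 m/s
v = (vR+vL)/2 = 0.1215 m/s
omega = (vR-vL)/L = 0.1397 rad/s
linear velocity = 0.1215 m/s


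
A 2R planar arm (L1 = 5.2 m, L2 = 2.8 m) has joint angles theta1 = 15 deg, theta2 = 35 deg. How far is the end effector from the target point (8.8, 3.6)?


End effector via forward kinematics:
x = L1*cos(t1) + L2*cos(t1+t2) = 6.8226
y = L1*sin(t1) + L2*sin(t1+t2) = 3.4908
Distance to target:
d = sqrt((8.8 - 6.8226)^2 + (3.6 - 3.4908)^2)
= sqrt(3.91 + 0.0119)
= 1.9804 m


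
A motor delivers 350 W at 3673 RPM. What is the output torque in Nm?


omega = 3673 * 2*pi/60 = 384.6357 rad/s
tau = P / omega = 350 / 384.6357
= 0.91 Nm


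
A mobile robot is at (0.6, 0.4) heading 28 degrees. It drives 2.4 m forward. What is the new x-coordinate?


x_new = x0 + d*cos(theta)
= 0.6 + 2.4*cos(28)
= 0.6 + 2.1191
= 2.7191


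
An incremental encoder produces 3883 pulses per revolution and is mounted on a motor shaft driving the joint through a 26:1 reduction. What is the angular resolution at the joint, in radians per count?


counts per rev = 3883
effective counts at joint = 3883 * 26 = 100958
resolution = 2*pi / 100958
= 6.2236e-05 rad/count


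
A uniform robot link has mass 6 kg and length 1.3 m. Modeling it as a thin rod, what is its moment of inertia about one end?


I = (1/3) * m * L^2
= (1/3) * 6 * 1.3^2
= 0.333333 * 6 * 1.69
= 3.38 kg*m^2


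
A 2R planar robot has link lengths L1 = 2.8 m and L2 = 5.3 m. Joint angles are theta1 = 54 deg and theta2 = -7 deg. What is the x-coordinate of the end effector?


Convert angles to radians: theta1 = 0.9425, theta2 = -0.1222
x = L1*cos(theta1) + L2*cos(theta1+theta2)
x = 1.6458 + 3.6146
x = 5.2604


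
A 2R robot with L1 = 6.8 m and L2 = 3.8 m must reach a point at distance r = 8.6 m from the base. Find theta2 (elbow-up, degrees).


cos(theta2) = (r^2 - L1^2 - L2^2) / (2*L1*L2)
cos(theta2) = (73.96 - 46.24 - 14.44) / 51.68
cos(theta2) = 0.256966
theta2 = 75.1099 degrees


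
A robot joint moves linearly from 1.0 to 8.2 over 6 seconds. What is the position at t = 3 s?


s = t/T = 3/6 = 0.5
p(t) = p0 + (pf-p0)*s
= 1.0 + (8.2 - 1.0) * 0.5
= 4.6


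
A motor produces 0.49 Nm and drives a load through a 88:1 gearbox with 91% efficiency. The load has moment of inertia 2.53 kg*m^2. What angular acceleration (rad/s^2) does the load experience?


tau_out = tau_motor * N * eta
= 0.49 * 88 * 0.91 = 39.2392 Nm
alpha = tau_out / I = 39.2392 / 2.53
= 15.5096 rad/s^2


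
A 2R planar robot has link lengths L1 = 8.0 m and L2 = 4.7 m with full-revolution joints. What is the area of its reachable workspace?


r_max = L1 + L2 = 12.7 m
r_min = |L1 - L2| = 3.3 m
Area = pi*(r_max^2 - r_min^2)
= pi*(161.29 - 10.89)
= pi * 150.4
= 472.4955 m^2


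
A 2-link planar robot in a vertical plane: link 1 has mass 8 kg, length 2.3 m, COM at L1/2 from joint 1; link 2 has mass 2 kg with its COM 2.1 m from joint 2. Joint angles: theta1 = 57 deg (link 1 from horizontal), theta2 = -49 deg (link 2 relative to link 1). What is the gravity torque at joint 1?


Horizontal distance from joint 1 to link-1 COM:
  x_c1 = (L1/2)*cos(t1) = 1.15 * 0.5446 = 0.6263 m
Horizontal distance from joint 1 to link-2 COM:
  x_c2 = L1*cos(t1) + Lc2*cos(t1+t2)
       = 2.3*0.5446 + 2.1*0.9903 = 3.3322 m
tau1 = m1*g*x_c1 + m2*g*x_c2
     = 8*9.81*0.6263 + 2*9.81*3.3322
     = 49.1548 + 65.3784
     = 114.5332 Nm


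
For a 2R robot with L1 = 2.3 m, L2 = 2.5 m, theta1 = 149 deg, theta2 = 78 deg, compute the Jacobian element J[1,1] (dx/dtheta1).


J[1,1] = -L1*sin(t1) - L2*sin(t1+t2)
= -2.3*sin(149) - 2.5*sin(227)
= 0.6438


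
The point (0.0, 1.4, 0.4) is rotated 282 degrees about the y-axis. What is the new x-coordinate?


Rotation about y-axis: x' = x*cos(theta) + z*sin(theta)
= 0.0 * 0.2079 + 0.4 * -0.9781
= -0.3913


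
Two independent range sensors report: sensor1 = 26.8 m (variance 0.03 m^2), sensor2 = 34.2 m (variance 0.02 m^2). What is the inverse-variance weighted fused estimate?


w1 = (1/var1) / (1/var1 + 1/var2)
   = 33.3333 / (33.3333 + 50.0) = 0.4
w2 = 1 - w1 = 0.6
fused = w1*s1 + w2*s2 = 10.72 + 20.52
= 31.24 m


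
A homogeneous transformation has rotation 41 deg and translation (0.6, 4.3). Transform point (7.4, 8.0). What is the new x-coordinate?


x' = cos(theta)*px - sin(theta)*py + tx
= 0.7547*7.4 - 0.6561*8.0 + 0.6
= 0.9364


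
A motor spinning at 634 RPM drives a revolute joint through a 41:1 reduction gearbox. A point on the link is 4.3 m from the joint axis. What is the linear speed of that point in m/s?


omega_motor = 634 * 2*pi/60 = 66.3923 rad/s
omega_joint = omega_motor / 41 = 1.6193 rad/s
v = omega_joint * r = 1.6193 * 4.3
= 6.9631 m/s


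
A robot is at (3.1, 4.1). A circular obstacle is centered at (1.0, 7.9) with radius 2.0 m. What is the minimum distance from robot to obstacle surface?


center_dist = sqrt((3.1-1.0)^2 + (4.1-7.9)^2)
= sqrt(4.41 + 14.44)
= 4.3417
min_dist = center_dist - radius = 4.3417 - 2.0 = 2.3417 m


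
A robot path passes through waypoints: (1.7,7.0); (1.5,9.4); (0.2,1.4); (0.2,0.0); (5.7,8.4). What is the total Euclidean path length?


Segment lengths:
  seg1 = sqrt((-0.2)^2 + (2.4)^2) = 2.4083
  seg2 = sqrt((-1.3)^2 + (-8.0)^2) = 8.1049
  seg3 = sqrt((0.0)^2 + (-1.4)^2) = 1.4
  seg4 = sqrt((5.5)^2 + (8.4)^2) = 10.0404
Total = 21.9537


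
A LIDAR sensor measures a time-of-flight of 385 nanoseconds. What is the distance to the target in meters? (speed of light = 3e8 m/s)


tof = 385 ns = 3.85e-07 s
dist = c * tof / 2
= 3e8 * 3.85e-07 / 2
= 57.75 m


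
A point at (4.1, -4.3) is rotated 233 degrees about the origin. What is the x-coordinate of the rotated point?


x' = x*cos(theta) - y*sin(theta)
cos(233 deg) = -0.6018, sin(233 deg) = -0.7986
x' = 4.1 * -0.6018 - -4.3 * -0.7986
= -2.4674 - 3.4341
= -5.9016


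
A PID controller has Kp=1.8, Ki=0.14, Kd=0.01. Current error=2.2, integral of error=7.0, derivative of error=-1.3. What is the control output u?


u = Kp*e + Ki*int(e) + Kd*de/dt
= 1.8*2.2 + 0.14*7.0 + 0.01*(-1.3)
= 3.96 + 0.98 + -0.013
= 4.927


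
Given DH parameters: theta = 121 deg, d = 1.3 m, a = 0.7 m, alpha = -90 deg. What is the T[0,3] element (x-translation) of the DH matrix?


T[0,3] = a * cos(theta)
= 0.7 * cos(121 deg)
= 0.7 * -0.515
= -0.3605


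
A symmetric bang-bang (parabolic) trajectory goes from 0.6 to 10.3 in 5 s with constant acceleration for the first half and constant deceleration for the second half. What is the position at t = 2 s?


Symmetric rest-to-rest: each phase covers (pf-p0)/2 in time T/2. 0.5*a*(T/2)^2 = (pf-p0)/2 => a = 4*(pf-p0)/T^2
a = 4*(10.3-0.6)/5^2 = 1.552
t = 2 is in the acceleration phase (t <= T/2).
p = p0 + 0.5*a*t^2 = 0.6 + 0.5*1.552*2^2
= 3.704


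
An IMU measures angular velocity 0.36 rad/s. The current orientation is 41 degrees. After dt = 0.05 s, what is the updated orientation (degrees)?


delta_theta = w * dt = 0.36 * 0.05 = 0.018 rad
= 1.0313 deg
theta_new = 41 + 1.0313 = 42.0313 deg


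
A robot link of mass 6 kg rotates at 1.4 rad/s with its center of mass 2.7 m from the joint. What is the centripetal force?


F = m * omega^2 * r
= 6 * 1.4^2 * 2.7
= 6 * 1.96 * 2.7
= 31.752 N


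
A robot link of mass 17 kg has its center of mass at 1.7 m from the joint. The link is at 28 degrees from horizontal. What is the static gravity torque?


tau = m*g*L*cos(angle)
= 17 * 9.81 * 1.7 * cos(28 deg)
= 17 * 9.81 * 1.7 * 0.8829
= 250.3236 Nm


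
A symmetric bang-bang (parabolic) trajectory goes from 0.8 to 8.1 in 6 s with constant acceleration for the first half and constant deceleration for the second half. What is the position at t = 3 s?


Symmetric rest-to-rest: each phase covers (pf-p0)/2 in time T/2. 0.5*a*(T/2)^2 = (pf-p0)/2 => a = 4*(pf-p0)/T^2
a = 4*(8.1-0.8)/6^2 = 0.8111
t = 3 is in the acceleration phase (t <= T/2).
p = p0 + 0.5*a*t^2 = 0.8 + 0.5*0.8111*3^2
= 4.45


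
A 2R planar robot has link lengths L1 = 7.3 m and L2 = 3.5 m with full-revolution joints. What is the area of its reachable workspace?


r_max = L1 + L2 = 10.8 m
r_min = |L1 - L2| = 3.8 m
Area = pi*(r_max^2 - r_min^2)
= pi*(116.64 - 14.44)
= pi * 102.2
= 321.0708 m^2


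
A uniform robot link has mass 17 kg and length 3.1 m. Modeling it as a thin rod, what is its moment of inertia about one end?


I = (1/3) * m * L^2
= (1/3) * 17 * 3.1^2
= 0.333333 * 17 * 9.61
= 54.4567 kg*m^2


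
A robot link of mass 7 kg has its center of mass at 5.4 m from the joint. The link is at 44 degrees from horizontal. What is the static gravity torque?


tau = m*g*L*cos(angle)
= 7 * 9.81 * 5.4 * cos(44 deg)
= 7 * 9.81 * 5.4 * 0.7193
= 266.7441 Nm


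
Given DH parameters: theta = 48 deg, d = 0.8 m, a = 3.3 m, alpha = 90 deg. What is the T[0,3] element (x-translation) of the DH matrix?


T[0,3] = a * cos(theta)
= 3.3 * cos(48 deg)
= 3.3 * 0.6691
= 2.2081


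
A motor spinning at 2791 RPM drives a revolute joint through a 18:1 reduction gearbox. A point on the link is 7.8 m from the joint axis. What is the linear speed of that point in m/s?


omega_motor = 2791 * 2*pi/60 = 292.2728 rad/s
omega_joint = omega_motor / 18 = 16.2374 rad/s
v = omega_joint * r = 16.2374 * 7.8
= 126.6516 m/s


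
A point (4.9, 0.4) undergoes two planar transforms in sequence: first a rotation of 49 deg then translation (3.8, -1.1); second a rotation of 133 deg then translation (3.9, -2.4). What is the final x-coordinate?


After transform 1:
x1 = cos(49)*4.9 - sin(49)*0.4 + 3.8 = 6.7128
y1 = sin(49)*4.9 + cos(49)*0.4 + -1.1 = 2.8605
After transform 2:
x2 = cos(133)*6.7128 - sin(133)*2.8605 + 3.9
= -2.7702


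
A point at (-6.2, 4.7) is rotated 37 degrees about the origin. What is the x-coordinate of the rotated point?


x' = x*cos(theta) - y*sin(theta)
cos(37 deg) = 0.7986, sin(37 deg) = 0.6018
x' = -6.2 * 0.7986 - 4.7 * 0.6018
= -4.9515 - 2.8285
= -7.7801


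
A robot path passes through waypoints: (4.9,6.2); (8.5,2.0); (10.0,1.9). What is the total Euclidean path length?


Segment lengths:
  seg1 = sqrt((3.6)^2 + (-4.2)^2) = 5.5317
  seg2 = sqrt((1.5)^2 + (-0.1)^2) = 1.5033
Total = 7.0351


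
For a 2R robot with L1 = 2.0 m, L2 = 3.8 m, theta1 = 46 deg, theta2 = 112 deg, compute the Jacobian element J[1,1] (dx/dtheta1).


J[1,1] = -L1*sin(t1) - L2*sin(t1+t2)
= -2.0*sin(46) - 3.8*sin(158)
= -2.8622


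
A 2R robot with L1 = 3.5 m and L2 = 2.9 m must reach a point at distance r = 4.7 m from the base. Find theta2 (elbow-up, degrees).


cos(theta2) = (r^2 - L1^2 - L2^2) / (2*L1*L2)
cos(theta2) = (22.09 - 12.25 - 8.41) / 20.3
cos(theta2) = 0.070443
theta2 = 85.9605 degrees


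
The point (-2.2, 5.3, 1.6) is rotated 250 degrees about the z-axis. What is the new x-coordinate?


Rotation about z-axis: x' = x*cos(theta) - y*sin(theta)
= -2.2 * -0.342 - 5.3 * -0.9397
= 5.7328


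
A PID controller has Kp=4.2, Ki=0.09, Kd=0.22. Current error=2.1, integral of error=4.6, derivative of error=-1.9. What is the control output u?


u = Kp*e + Ki*int(e) + Kd*de/dt
= 4.2*2.1 + 0.09*4.6 + 0.22*(-1.9)
= 8.82 + 0.414 + -0.418
= 8.816


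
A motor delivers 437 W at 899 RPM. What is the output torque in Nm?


omega = 899 * 2*pi/60 = 94.1431 rad/s
tau = P / omega = 437 / 94.1431
= 4.6419 Nm


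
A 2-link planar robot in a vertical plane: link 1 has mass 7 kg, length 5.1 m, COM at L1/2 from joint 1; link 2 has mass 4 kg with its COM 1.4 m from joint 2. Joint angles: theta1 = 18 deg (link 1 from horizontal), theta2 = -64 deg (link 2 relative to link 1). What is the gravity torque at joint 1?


Horizontal distance from joint 1 to link-1 COM:
  x_c1 = (L1/2)*cos(t1) = 2.55 * 0.9511 = 2.4252 m
Horizontal distance from joint 1 to link-2 COM:
  x_c2 = L1*cos(t1) + Lc2*cos(t1+t2)
       = 5.1*0.9511 + 1.4*0.6947 = 5.8229 m
tau1 = m1*g*x_c1 + m2*g*x_c2
     = 7*9.81*2.4252 + 4*9.81*5.8229
     = 166.5381 + 228.491
     = 395.0291 Nm


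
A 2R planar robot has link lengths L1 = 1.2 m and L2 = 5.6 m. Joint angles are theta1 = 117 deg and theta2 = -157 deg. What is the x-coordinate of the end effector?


Convert angles to radians: theta1 = 2.042, theta2 = -2.7402
x = L1*cos(theta1) + L2*cos(theta1+theta2)
x = -0.5448 + 4.2898
x = 3.7451


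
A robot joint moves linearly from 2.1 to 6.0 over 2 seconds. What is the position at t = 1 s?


s = t/T = 1/2 = 0.5
p(t) = p0 + (pf-p0)*s
= 2.1 + (6.0 - 2.1) * 0.5
= 4.05


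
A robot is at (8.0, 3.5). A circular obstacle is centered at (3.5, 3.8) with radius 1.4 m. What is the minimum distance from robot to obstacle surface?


center_dist = sqrt((8.0-3.5)^2 + (3.5-3.8)^2)
= sqrt(20.25 + 0.09)
= 4.51
min_dist = center_dist - radius = 4.51 - 1.4 = 3.11 m


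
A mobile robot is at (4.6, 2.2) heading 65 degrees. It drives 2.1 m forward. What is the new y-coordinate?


y_new = y0 + d*sin(theta)
= 2.2 + 2.1*sin(65)
= 2.2 + 1.9032
= 4.1032


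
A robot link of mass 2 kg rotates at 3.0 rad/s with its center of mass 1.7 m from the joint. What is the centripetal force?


F = m * omega^2 * r
= 2 * 3.0^2 * 1.7
= 2 * 9.0 * 1.7
= 30.6 N


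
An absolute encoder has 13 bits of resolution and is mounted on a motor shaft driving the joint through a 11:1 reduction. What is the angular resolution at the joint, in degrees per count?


counts = 2^13 = 8192
effective counts at joint = 8192 * 11 = 90112
resolution = 360 / 90112
= 0.004 deg/count


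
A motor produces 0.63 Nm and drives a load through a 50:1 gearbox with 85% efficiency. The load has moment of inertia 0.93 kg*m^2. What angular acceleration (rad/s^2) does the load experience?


tau_out = tau_motor * N * eta
= 0.63 * 50 * 0.85 = 26.775 Nm
alpha = tau_out / I = 26.775 / 0.93
= 28.7903 rad/s^2


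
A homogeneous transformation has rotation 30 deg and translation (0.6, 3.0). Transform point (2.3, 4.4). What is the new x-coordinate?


x' = cos(theta)*px - sin(theta)*py + tx
= 0.866*2.3 - 0.5*4.4 + 0.6
= 0.3919


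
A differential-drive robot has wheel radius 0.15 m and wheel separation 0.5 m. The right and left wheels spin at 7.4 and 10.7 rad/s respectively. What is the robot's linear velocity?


vR = r*wR = 0.15*7.4 = 1.11 m/s
vL = r*wL = 0.15*10.7 = 1.605 m/s
v = (vR+vL)/2 = 1.3575 m/s
omega = (vR-vL)/L = -0.99 rad/s
linear velocity = 1.3575 m/s


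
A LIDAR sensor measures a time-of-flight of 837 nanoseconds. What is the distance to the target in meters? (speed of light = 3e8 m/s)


tof = 837 ns = 8.37e-07 s
dist = c * tof / 2
= 3e8 * 8.37e-07 / 2
= 125.55 m


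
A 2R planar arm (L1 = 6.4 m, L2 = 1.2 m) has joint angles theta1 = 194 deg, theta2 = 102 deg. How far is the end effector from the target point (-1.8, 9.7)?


End effector via forward kinematics:
x = L1*cos(t1) + L2*cos(t1+t2) = -5.6838
y = L1*sin(t1) + L2*sin(t1+t2) = -2.6269
Distance to target:
d = sqrt((-1.8 - -5.6838)^2 + (9.7 - -2.6269)^2)
= sqrt(15.0843 + 151.9513)
= 12.9242 m


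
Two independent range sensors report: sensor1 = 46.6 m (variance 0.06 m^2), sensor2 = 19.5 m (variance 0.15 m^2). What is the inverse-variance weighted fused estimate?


w1 = (1/var1) / (1/var1 + 1/var2)
   = 16.6667 / (16.6667 + 6.6667) = 0.7143
w2 = 1 - w1 = 0.2857
fused = w1*s1 + w2*s2 = 33.2857 + 5.5714
= 38.8571 m


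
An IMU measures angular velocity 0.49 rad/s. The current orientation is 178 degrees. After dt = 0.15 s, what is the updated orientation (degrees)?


delta_theta = w * dt = 0.49 * 0.15 = 0.0735 rad
= 4.2112 deg
theta_new = 178 + 4.2112 = 182.2112 deg


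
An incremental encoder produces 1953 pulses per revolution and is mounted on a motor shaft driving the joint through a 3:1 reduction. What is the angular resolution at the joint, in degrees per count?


counts per rev = 1953
effective counts at joint = 1953 * 3 = 5859
resolution = 360 / 5859
= 0.0614 deg/count


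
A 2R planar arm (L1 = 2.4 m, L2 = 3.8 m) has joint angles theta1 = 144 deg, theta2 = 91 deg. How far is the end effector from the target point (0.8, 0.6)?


End effector via forward kinematics:
x = L1*cos(t1) + L2*cos(t1+t2) = -4.1212
y = L1*sin(t1) + L2*sin(t1+t2) = -1.7021
Distance to target:
d = sqrt((0.8 - -4.1212)^2 + (0.6 - -1.7021)^2)
= sqrt(24.2185 + 5.2996)
= 5.4331 m


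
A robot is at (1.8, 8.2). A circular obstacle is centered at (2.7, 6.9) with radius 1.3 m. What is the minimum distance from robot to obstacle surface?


center_dist = sqrt((1.8-2.7)^2 + (8.2-6.9)^2)
= sqrt(0.81 + 1.69)
= 1.5811
min_dist = center_dist - radius = 1.5811 - 1.3 = 0.2811 m
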